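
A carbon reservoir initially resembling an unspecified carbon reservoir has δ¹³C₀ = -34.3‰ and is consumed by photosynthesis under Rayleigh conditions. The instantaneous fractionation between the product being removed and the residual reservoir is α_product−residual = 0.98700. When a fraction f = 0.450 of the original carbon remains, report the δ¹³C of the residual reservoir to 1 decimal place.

Rayleigh residual: δ_res = (δ₀ + 1000)·f^(α−1) − 1000
α − 1 = -0.01300
f^(α−1) = 0.450^(-0.01300) = 1.010435
δ_res = (-34.3 + 1000) × 1.010435 − 1000 = 975.777 − 1000 = -24.22‰

-24.2‰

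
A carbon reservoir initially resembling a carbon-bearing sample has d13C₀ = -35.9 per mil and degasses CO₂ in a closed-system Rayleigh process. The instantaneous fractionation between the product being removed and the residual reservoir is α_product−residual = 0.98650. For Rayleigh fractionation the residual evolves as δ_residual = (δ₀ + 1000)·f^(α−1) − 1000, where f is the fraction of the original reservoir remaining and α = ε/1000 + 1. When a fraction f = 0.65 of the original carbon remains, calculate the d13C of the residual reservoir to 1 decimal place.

Rayleigh residual: δ_res = (δ₀ + 1000)·f^(α−1) − 1000
α − 1 = -0.01350
f^(α−1) = 0.65^(-0.01350) = 1.005833
δ_res = (-35.9 + 1000) × 1.005833 − 1000 = 969.723 − 1000 = -30.28 per mil

-30.3 per mil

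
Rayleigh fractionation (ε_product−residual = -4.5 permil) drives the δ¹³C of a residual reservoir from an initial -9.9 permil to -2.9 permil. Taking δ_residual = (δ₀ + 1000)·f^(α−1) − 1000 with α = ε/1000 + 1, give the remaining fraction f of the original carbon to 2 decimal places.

α − 1 = ε/1000 = -0.0045
(δ_res + 1000)/(δ₀ + 1000) = (-2.9 + 1000)/(-9.9 + 1000) = 997.1/990.1 = 1.007070
f = 1.007070^(1/-0.0045) = exp(ln(1.007070)/-0.0045) = exp(0.00705/-0.0045)
f = exp(-1.5656) = 0.2090

0.21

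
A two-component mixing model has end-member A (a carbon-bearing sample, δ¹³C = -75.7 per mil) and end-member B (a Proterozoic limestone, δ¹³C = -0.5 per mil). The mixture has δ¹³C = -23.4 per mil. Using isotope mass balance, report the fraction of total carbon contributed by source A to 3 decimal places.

δ_mix = f_A·δ_A + (1 − f_A)·δ_B  ⇒  f_A = (δ_mix − δ_B)/(δ_A − δ_B)
f_A = (-23.4 − (-0.5)) / (-75.7 − (-0.5))
f_A = -22.9 / -75.2 = 0.3045

0.305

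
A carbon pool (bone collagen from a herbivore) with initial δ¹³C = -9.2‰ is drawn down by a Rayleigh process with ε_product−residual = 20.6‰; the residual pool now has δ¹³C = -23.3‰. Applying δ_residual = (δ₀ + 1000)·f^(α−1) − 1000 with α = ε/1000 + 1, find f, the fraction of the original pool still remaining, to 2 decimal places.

α − 1 = ε/1000 = 0.0206
(δ_res + 1000)/(δ₀ + 1000) = (-23.3 + 1000)/(-9.2 + 1000) = 976.7/990.8 = 0.985769
f = 0.985769^(1/0.0206) = exp(ln(0.985769)/0.0206) = exp(-0.01433/0.0206)
f = exp(-0.6958) = 0.4987

0.50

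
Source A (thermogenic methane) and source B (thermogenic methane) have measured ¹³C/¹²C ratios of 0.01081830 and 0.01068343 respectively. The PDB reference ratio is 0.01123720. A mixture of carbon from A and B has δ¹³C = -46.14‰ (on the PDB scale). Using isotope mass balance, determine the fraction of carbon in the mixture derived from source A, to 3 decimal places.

0.262

δ_A = (0.01081830/0.01123720 − 1)×1000 = (0.962722 − 1)×1000 = -37.278‰
δ_B = (0.01068343/0.01123720 − 1)×1000 = (0.950720 − 1)×1000 = -49.280‰
f_A = (δ_mix − δ_B)/(δ_A − δ_B) = (-46.14 − (-49.280))/(-37.278 − (-49.280))
f_A = 3.140 / 12.002 = 0.2616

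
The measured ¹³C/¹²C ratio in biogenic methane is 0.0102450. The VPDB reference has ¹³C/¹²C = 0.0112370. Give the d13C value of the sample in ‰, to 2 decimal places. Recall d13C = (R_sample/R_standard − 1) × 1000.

d13C = (R_sample / R_standard − 1) × 1000
R_sample / R_standard = 0.0102450 / 0.0112370 = 0.911720
d13C = (0.911720 − 1) × 1000 = -88.280‰

-88.28‰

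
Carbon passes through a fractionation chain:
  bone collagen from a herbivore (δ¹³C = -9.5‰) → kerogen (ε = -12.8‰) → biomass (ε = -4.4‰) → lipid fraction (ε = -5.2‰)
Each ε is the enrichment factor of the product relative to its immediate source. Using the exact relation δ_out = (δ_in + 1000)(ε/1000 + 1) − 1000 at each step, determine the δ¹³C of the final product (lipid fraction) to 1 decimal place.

-31.5‰

step 1: δ = (-9.50 + 1000)·(-12.8/1000 + 1) − 1000 = -22.18‰
step 2: δ = (-22.18 + 1000)·(-4.4/1000 + 1) − 1000 = -26.48‰
step 3: δ = (-26.48 + 1000)·(-5.2/1000 + 1) − 1000 = -31.54‰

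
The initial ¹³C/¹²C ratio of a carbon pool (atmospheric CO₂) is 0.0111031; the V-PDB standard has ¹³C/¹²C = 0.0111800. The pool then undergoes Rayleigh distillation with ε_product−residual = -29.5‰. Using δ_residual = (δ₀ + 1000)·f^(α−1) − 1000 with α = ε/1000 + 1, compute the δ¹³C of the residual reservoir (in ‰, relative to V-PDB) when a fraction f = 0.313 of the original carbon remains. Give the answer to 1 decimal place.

27.7‰

δ₀ = (0.0111031/0.0111800 − 1)×1000 = (0.993122 − 1)×1000 = -6.878‰
α − 1 = ε/1000 = -0.0295
f^(α−1) = 0.313^(-0.0295) = 1.034860
δ_res = (-6.878 + 1000) × 1.034860 − 1000 = 1027.741 − 1000 = 27.74‰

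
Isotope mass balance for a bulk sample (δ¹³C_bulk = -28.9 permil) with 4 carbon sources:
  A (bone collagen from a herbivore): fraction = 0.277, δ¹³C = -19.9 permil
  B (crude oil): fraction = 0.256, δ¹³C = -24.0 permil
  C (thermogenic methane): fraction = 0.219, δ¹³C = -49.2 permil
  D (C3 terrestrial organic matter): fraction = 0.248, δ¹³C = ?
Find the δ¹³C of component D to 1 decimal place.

-26.1 permil

Isotope mass balance: δ_bulk = Σ fᵢ·δᵢ.
-28.9 = 0.277×(-19.9) + 0.256×(-24.0) + 0.219×(-49.2) + 0.248×δ_D
0.248·δ_D = -28.9 − (-22.431) = -6.469
δ_D = -6.469 / 0.248 = -26.08 permil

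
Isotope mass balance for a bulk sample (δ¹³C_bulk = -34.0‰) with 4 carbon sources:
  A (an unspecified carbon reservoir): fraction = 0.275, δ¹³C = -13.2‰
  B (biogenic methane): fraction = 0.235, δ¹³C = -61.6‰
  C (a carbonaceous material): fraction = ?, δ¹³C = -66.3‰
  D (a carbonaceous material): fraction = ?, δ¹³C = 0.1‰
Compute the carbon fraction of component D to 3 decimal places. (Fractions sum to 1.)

Let f_D and f_C be the unknown fractions; fractions sum to 1 so f_D + f_C = 0.490.
Mass balance: Σ fᵢ·δᵢ = δ_bulk ⇒ f_D·(0.1) + f_C·(-66.3) = -34.0 − (-18.106) = -15.894
Substitute f_C = 0.490 − f_D:
f_D·(0.1 − -66.3) = -15.894 − 0.490×(-66.3) = 16.593
f_D = 16.593 / 66.4 = 0.2499

0.250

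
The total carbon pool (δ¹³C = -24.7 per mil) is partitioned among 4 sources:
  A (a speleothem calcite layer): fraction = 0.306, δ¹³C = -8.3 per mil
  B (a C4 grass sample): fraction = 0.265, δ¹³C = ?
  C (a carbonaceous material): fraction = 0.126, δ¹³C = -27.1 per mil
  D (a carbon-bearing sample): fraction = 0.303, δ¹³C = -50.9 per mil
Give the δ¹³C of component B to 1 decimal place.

-12.5 per mil

Isotope mass balance: δ_bulk = Σ fᵢ·δᵢ.
-24.7 = 0.306×(-8.3) + 0.265×δ_B + 0.126×(-27.1) + 0.303×(-50.9)
0.265·δ_B = -24.7 − (-21.377) = -3.323
δ_B = -3.323 / 0.265 = -12.54 per mil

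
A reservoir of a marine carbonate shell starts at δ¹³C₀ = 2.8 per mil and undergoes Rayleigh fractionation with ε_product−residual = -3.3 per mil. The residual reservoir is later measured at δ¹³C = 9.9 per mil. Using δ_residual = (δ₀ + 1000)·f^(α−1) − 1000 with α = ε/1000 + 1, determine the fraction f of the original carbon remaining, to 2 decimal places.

α − 1 = ε/1000 = -0.0033
(δ_res + 1000)/(δ₀ + 1000) = (9.9 + 1000)/(2.8 + 1000) = 1009.9/1002.8 = 1.007080
f = 1.007080^(1/-0.0033) = exp(ln(1.007080)/-0.0033) = exp(0.00706/-0.0033)
f = exp(-2.1379) = 0.1179

0.12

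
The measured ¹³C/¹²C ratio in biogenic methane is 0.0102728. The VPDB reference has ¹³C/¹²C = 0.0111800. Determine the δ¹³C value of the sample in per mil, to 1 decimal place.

-81.1 per mil

δ¹³C = (R_sample / R_standard − 1) × 1000
R_sample / R_standard = 0.0102728 / 0.0111800 = 0.918855
δ¹³C = (0.918855 − 1) × 1000 = -81.14 per mil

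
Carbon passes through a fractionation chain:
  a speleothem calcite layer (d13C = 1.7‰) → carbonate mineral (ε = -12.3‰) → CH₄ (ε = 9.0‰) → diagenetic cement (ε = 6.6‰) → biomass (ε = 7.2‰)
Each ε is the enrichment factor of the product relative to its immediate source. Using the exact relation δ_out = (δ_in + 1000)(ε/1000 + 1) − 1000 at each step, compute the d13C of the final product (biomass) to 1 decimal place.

step 1: δ = (1.70 + 1000)·(-12.3/1000 + 1) − 1000 = -10.62‰
step 2: δ = (-10.62 + 1000)·(9.0/1000 + 1) − 1000 = -1.72‰
step 3: δ = (-1.72 + 1000)·(6.6/1000 + 1) − 1000 = 4.87‰
step 4: δ = (4.87 + 1000)·(7.2/1000 + 1) − 1000 = 12.11‰

12.1‰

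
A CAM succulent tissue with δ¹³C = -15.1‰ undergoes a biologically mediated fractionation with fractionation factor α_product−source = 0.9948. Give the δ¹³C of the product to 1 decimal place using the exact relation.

-20.2‰

δ_product = (δ_source + 1000)·α − 1000
δ_product = (-15.1 + 1000) × 0.9948 − 1000
δ_product = 979.779 − 1000 = -20.22‰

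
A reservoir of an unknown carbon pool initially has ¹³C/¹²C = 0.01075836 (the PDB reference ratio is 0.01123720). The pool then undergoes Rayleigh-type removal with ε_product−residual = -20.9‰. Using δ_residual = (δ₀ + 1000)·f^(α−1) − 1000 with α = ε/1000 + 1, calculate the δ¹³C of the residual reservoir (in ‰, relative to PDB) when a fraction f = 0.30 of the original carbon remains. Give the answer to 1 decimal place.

δ₀ = (0.01075836/0.01123720 − 1)×1000 = (0.957388 − 1)×1000 = -42.612‰
α − 1 = ε/1000 = -0.0209
f^(α−1) = 0.30^(-0.0209) = 1.025482
δ_res = (-42.612 + 1000) × 1.025482 − 1000 = 981.784 − 1000 = -18.22‰

-18.2‰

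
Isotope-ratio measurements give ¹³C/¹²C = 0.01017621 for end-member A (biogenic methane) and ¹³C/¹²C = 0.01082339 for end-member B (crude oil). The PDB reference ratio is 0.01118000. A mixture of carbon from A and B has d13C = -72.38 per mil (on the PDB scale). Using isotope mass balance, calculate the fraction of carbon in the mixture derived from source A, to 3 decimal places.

δ_A = (0.01017621/0.01118000 − 1)×1000 = (0.910216 − 1)×1000 = -89.784 per mil
δ_B = (0.01082339/0.01118000 − 1)×1000 = (0.968103 − 1)×1000 = -31.897 per mil
f_A = (δ_mix − δ_B)/(δ_A − δ_B) = (-72.38 − (-31.897))/(-89.784 − (-31.897))
f_A = -40.483 / -57.887 = 0.6993

0.699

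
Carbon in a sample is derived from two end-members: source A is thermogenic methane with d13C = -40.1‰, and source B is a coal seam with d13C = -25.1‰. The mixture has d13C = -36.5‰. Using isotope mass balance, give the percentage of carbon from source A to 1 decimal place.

δ_mix = f_A·δ_A + (1 − f_A)·δ_B  ⇒  f_A = (δ_mix − δ_B)/(δ_A − δ_B)
f_A = (-36.5 − (-25.1)) / (-40.1 − (-25.1))
f_A = -11.4 / -15.0 = 0.7600

76.0%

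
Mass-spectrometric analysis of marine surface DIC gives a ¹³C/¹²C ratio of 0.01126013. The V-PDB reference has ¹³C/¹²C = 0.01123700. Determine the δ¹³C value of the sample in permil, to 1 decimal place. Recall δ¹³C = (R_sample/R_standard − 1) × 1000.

2.1 permil

δ¹³C = (R_sample / R_standard − 1) × 1000
R_sample / R_standard = 0.01126013 / 0.01123700 = 1.002058
δ¹³C = (1.002058 − 1) × 1000 = 2.06 permil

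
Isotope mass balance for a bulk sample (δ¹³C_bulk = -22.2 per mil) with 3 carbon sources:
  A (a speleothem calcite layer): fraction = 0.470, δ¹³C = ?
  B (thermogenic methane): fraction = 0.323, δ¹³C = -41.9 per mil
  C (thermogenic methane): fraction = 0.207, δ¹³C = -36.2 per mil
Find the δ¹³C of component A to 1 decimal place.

Isotope mass balance: δ_bulk = Σ fᵢ·δᵢ.
-22.2 = 0.470×δ_A + 0.323×(-41.9) + 0.207×(-36.2)
0.470·δ_A = -22.2 − (-21.027) = -1.173
δ_A = -1.173 / 0.470 = -2.50 per mil

-2.5 per mil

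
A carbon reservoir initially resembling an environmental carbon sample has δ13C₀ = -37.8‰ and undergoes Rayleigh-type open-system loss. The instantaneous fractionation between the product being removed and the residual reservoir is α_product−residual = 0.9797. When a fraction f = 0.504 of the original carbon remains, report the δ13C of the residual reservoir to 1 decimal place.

-24.3‰

Rayleigh residual: δ_res = (δ₀ + 1000)·f^(α−1) − 1000
α − 1 = -0.02030
f^(α−1) = 0.504^(-0.02030) = 1.014006
δ_res = (-37.8 + 1000) × 1.014006 − 1000 = 975.677 − 1000 = -24.32‰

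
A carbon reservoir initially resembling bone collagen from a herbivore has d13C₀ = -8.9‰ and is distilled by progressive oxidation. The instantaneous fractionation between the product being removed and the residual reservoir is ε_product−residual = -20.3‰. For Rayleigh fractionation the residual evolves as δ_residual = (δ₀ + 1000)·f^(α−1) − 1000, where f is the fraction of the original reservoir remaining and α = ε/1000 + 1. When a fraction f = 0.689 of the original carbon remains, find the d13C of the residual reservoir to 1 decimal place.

Rayleigh residual: δ_res = (δ₀ + 1000)·f^(α−1) − 1000
α = ε/1000 + 1 = 0.97970, so α − 1 = -0.02030
f^(α−1) = 0.689^(-0.02030) = 1.007591
δ_res = (-8.9 + 1000) × 1.007591 − 1000 = 998.623 − 1000 = -1.38‰

-1.4‰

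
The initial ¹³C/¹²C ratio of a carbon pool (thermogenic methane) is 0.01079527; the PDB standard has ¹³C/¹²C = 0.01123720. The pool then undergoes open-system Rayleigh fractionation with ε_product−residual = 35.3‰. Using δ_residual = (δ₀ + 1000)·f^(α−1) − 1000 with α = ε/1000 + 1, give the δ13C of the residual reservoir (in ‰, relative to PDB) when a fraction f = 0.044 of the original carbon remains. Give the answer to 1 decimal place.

δ₀ = (0.01079527/0.01123720 − 1)×1000 = (0.960673 − 1)×1000 = -39.327‰
α − 1 = ε/1000 = 0.0353
f^(α−1) = 0.044^(0.0353) = 0.895600
δ_res = (-39.327 + 1000) × 0.895600 − 1000 = 860.378 − 1000 = -139.62‰

-139.6‰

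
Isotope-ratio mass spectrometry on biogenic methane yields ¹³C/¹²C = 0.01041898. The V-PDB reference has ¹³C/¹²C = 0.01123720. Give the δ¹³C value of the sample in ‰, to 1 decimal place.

-72.8‰

δ¹³C = (R_sample / R_standard − 1) × 1000
R_sample / R_standard = 0.01041898 / 0.01123720 = 0.927186
δ¹³C = (0.927186 − 1) × 1000 = -72.81‰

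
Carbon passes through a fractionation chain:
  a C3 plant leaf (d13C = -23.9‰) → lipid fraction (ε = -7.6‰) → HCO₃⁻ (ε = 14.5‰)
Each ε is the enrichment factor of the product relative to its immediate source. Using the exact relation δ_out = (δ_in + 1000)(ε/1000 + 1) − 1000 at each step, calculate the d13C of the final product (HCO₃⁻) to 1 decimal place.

-17.3‰

step 1: δ = (-23.90 + 1000)·(-7.6/1000 + 1) − 1000 = -31.32‰
step 2: δ = (-31.32 + 1000)·(14.5/1000 + 1) − 1000 = -17.27‰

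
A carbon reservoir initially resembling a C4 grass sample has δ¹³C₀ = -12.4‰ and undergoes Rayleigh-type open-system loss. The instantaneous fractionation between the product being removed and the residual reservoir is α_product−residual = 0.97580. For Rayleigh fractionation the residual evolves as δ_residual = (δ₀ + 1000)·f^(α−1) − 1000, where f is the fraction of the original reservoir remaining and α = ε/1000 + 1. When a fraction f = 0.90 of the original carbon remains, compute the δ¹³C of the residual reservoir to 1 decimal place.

Rayleigh residual: δ_res = (δ₀ + 1000)·f^(α−1) − 1000
α − 1 = -0.02420
f^(α−1) = 0.90^(-0.02420) = 1.002553
δ_res = (-12.4 + 1000) × 1.002553 − 1000 = 990.121 − 1000 = -9.88‰

-9.9‰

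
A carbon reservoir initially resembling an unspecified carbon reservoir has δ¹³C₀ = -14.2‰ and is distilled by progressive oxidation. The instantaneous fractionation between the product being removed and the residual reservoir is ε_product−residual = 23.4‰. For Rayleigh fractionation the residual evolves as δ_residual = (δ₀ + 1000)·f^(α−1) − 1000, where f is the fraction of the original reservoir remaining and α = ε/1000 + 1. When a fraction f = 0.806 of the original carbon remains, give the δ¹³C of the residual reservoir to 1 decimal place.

Rayleigh residual: δ_res = (δ₀ + 1000)·f^(α−1) − 1000
α = ε/1000 + 1 = 1.02340, so α − 1 = 0.02340
f^(α−1) = 0.806^(0.02340) = 0.994966
δ_res = (-14.2 + 1000) × 0.994966 − 1000 = 980.837 − 1000 = -19.16‰

-19.2‰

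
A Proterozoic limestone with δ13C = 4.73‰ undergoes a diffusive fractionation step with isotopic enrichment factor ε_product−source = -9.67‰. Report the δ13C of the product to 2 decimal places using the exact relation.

-4.99‰

Exactly, δ_product = (δ_source + 1000)·(ε/1000 + 1) − 1000.
δ_product = (4.73 + 1000) × (-9.67/1000 + 1) − 1000
δ_product = -4.986‰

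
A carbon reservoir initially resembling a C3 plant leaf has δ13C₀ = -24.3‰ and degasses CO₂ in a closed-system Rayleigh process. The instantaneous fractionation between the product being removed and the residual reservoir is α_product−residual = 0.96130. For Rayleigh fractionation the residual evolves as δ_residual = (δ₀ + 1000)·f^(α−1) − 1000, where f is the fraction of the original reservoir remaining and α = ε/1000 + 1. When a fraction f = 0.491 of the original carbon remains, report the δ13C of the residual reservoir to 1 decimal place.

Rayleigh residual: δ_res = (δ₀ + 1000)·f^(α−1) − 1000
α − 1 = -0.03870
f^(α−1) = 0.491^(-0.03870) = 1.027910
δ_res = (-24.3 + 1000) × 1.027910 − 1000 = 1002.932 − 1000 = 2.93‰

2.9‰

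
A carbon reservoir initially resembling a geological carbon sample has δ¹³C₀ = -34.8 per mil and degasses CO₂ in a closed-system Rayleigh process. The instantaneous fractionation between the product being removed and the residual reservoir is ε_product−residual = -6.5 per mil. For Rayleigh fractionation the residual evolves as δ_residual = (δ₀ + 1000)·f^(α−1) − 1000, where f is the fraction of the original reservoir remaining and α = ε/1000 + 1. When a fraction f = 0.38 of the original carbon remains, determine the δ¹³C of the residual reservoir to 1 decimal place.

-28.7 per mil

Rayleigh residual: δ_res = (δ₀ + 1000)·f^(α−1) − 1000
α = ε/1000 + 1 = 0.99350, so α − 1 = -0.00650
f^(α−1) = 0.38^(-0.00650) = 1.006309
δ_res = (-34.8 + 1000) × 1.006309 − 1000 = 971.290 − 1000 = -28.71 per mil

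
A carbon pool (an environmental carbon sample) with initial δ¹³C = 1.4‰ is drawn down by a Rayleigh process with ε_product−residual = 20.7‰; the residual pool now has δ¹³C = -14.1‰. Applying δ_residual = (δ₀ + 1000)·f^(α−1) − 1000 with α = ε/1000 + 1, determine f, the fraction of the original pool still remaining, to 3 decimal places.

α − 1 = ε/1000 = 0.0207
(δ_res + 1000)/(δ₀ + 1000) = (-14.1 + 1000)/(1.4 + 1000) = 985.9/1001.4 = 0.984522
f = 0.984522^(1/0.0207) = exp(ln(0.984522)/0.0207) = exp(-0.01560/0.0207)
f = exp(-0.7536) = 0.4707

0.471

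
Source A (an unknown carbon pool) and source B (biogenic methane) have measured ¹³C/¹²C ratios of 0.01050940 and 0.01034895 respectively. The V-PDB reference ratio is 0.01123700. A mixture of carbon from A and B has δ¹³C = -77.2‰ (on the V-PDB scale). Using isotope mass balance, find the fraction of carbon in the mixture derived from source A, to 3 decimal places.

0.128

δ_A = (0.01050940/0.01123700 − 1)×1000 = (0.935250 − 1)×1000 = -64.750‰
δ_B = (0.01034895/0.01123700 − 1)×1000 = (0.920971 − 1)×1000 = -79.029‰
f_A = (δ_mix − δ_B)/(δ_A − δ_B) = (-77.2 − (-79.029))/(-64.750 − (-79.029))
f_A = 1.829 / 14.279 = 0.1281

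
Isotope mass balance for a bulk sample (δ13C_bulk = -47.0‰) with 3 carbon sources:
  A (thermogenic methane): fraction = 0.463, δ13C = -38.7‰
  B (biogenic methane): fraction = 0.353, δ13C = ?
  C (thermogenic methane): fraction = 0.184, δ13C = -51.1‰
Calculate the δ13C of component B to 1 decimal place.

Isotope mass balance: δ_bulk = Σ fᵢ·δᵢ.
-47.0 = 0.463×(-38.7) + 0.353×δ_B + 0.184×(-51.1)
0.353·δ_B = -47.0 − (-27.321) = -19.679
δ_B = -19.679 / 0.353 = -55.75‰

-55.7‰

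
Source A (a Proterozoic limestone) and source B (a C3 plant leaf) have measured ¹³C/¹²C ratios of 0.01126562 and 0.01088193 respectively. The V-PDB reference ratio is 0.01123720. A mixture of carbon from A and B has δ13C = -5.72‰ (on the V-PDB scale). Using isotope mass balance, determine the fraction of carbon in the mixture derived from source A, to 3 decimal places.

δ_A = (0.01126562/0.01123720 − 1)×1000 = (1.002529 − 1)×1000 = 2.529‰
δ_B = (0.01088193/0.01123720 − 1)×1000 = (0.968384 − 1)×1000 = -31.616‰
f_A = (δ_mix − δ_B)/(δ_A − δ_B) = (-5.72 − (-31.616))/(2.529 − (-31.616))
f_A = 25.896 / 34.145 = 0.7584

0.758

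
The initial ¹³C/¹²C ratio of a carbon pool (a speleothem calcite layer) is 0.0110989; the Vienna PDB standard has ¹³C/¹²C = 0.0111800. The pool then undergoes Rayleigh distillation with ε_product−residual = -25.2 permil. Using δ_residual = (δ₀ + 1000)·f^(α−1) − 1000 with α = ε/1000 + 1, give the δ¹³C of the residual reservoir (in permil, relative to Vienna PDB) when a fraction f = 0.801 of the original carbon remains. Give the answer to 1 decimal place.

δ₀ = (0.0110989/0.0111800 − 1)×1000 = (0.992746 − 1)×1000 = -7.254 permil
α − 1 = ε/1000 = -0.0252
f^(α−1) = 0.801^(-0.0252) = 1.005607
δ_res = (-7.254 + 1000) × 1.005607 − 1000 = 998.313 − 1000 = -1.69 permil

-1.7 permil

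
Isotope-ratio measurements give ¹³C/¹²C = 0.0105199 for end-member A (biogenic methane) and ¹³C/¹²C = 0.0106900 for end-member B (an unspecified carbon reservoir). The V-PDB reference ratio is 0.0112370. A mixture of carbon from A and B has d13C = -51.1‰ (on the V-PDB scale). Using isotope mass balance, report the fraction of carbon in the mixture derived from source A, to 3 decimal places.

0.160

δ_A = (0.0105199/0.0112370 − 1)×1000 = (0.936184 − 1)×1000 = -63.816‰
δ_B = (0.0106900/0.0112370 − 1)×1000 = (0.951322 − 1)×1000 = -48.678‰
f_A = (δ_mix − δ_B)/(δ_A − δ_B) = (-51.1 − (-48.678))/(-63.816 − (-48.678))
f_A = -2.422 / -15.137 = 0.1600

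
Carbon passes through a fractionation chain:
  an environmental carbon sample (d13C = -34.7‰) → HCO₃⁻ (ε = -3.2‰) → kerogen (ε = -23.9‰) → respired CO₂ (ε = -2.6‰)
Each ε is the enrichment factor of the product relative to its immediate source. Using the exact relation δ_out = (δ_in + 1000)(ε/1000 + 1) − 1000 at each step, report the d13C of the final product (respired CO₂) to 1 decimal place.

step 1: δ = (-34.70 + 1000)·(-3.2/1000 + 1) − 1000 = -37.79‰
step 2: δ = (-37.79 + 1000)·(-23.9/1000 + 1) − 1000 = -60.79‰
step 3: δ = (-60.79 + 1000)·(-2.6/1000 + 1) − 1000 = -63.23‰

-63.2‰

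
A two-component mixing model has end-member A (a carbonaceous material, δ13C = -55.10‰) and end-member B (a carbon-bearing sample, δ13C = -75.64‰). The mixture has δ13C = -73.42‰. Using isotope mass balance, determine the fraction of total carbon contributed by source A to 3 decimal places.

δ_mix = f_A·δ_A + (1 − f_A)·δ_B  ⇒  f_A = (δ_mix − δ_B)/(δ_A − δ_B)
f_A = (-73.42 − (-75.64)) / (-55.10 − (-75.64))
f_A = 2.22 / 20.54 = 0.1081

0.108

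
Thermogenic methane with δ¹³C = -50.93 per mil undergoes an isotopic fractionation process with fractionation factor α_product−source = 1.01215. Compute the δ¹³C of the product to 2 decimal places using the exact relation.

δ_product = (δ_source + 1000)·α − 1000
δ_product = (-50.93 + 1000) × 1.01215 − 1000
δ_product = 960.601 − 1000 = -39.399 per mil

-39.40 per mil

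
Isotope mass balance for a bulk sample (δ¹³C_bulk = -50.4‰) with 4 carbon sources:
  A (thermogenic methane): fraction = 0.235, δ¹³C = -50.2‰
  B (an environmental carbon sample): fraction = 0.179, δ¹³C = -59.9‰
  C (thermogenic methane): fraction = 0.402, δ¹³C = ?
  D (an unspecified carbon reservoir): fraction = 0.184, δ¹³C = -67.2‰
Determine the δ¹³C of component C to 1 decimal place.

-38.6‰

Isotope mass balance: δ_bulk = Σ fᵢ·δᵢ.
-50.4 = 0.235×(-50.2) + 0.179×(-59.9) + 0.402×δ_C + 0.184×(-67.2)
0.402·δ_C = -50.4 − (-34.884) = -15.516
δ_C = -15.516 / 0.402 = -38.60‰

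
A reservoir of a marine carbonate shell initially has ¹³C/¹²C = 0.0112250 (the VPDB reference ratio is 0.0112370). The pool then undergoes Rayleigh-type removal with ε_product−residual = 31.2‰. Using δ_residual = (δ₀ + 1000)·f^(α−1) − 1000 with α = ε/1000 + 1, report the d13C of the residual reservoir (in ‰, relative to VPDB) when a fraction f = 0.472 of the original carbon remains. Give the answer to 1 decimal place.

-24.2‰

δ₀ = (0.0112250/0.0112370 − 1)×1000 = (0.998932 − 1)×1000 = -1.068‰
α − 1 = ε/1000 = 0.0312
f^(α−1) = 0.472^(0.0312) = 0.976848
δ_res = (-1.068 + 1000) × 0.976848 − 1000 = 975.805 − 1000 = -24.20‰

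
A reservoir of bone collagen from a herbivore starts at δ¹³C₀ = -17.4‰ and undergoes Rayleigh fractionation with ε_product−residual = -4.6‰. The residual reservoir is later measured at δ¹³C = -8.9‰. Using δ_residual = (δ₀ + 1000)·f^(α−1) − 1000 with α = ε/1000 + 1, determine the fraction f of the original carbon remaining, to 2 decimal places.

α − 1 = ε/1000 = -0.0046
(δ_res + 1000)/(δ₀ + 1000) = (-8.9 + 1000)/(-17.4 + 1000) = 991.1/982.6 = 1.008651
f = 1.008651^(1/-0.0046) = exp(ln(1.008651)/-0.0046) = exp(0.00861/-0.0046)
f = exp(-1.8725) = 0.1537

0.15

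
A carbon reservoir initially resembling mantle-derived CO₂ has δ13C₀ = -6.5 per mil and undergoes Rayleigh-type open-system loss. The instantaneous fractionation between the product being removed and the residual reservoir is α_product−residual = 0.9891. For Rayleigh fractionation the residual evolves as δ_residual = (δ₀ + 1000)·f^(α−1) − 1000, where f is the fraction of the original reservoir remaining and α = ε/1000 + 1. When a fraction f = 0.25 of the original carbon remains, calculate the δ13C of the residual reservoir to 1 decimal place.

Rayleigh residual: δ_res = (δ₀ + 1000)·f^(α−1) − 1000
α − 1 = -0.01090
f^(α−1) = 0.25^(-0.01090) = 1.015225
δ_res = (-6.5 + 1000) × 1.015225 − 1000 = 1008.626 − 1000 = 8.63 per mil

8.6 per mil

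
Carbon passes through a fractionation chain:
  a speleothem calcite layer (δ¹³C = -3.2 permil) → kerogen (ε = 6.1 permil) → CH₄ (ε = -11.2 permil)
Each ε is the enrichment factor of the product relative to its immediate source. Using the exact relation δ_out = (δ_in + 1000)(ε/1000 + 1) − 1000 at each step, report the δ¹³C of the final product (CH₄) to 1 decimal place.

step 1: δ = (-3.20 + 1000)·(6.1/1000 + 1) − 1000 = 2.88 permil
step 2: δ = (2.88 + 1000)·(-11.2/1000 + 1) − 1000 = -8.35 permil

-8.4 permil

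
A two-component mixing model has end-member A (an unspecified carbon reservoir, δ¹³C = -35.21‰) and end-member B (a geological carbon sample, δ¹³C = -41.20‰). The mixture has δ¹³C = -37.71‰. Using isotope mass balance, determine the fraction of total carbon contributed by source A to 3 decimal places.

0.583

δ_mix = f_A·δ_A + (1 − f_A)·δ_B  ⇒  f_A = (δ_mix − δ_B)/(δ_A − δ_B)
f_A = (-37.71 − (-41.20)) / (-35.21 − (-41.20))
f_A = 3.49 / 5.99 = 0.5826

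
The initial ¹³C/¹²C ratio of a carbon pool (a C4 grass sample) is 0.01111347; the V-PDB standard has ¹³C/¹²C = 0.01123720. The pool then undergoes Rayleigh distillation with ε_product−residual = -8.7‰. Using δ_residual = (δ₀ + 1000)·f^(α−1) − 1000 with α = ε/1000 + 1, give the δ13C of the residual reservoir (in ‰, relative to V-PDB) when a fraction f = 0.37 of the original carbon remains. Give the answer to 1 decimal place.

δ₀ = (0.01111347/0.01123720 − 1)×1000 = (0.988989 − 1)×1000 = -11.011‰
α − 1 = ε/1000 = -0.0087
f^(α−1) = 0.37^(-0.0087) = 1.008688
δ_res = (-11.011 + 1000) × 1.008688 − 1000 = 997.581 − 1000 = -2.42‰

-2.4‰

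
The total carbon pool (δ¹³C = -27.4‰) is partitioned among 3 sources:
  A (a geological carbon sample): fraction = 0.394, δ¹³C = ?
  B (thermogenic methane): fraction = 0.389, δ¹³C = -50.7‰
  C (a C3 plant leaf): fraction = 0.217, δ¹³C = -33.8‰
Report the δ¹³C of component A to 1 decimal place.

-0.9‰

Isotope mass balance: δ_bulk = Σ fᵢ·δᵢ.
-27.4 = 0.394×δ_A + 0.389×(-50.7) + 0.217×(-33.8)
0.394·δ_A = -27.4 − (-27.057) = -0.343
δ_A = -0.343 / 0.394 = -0.87‰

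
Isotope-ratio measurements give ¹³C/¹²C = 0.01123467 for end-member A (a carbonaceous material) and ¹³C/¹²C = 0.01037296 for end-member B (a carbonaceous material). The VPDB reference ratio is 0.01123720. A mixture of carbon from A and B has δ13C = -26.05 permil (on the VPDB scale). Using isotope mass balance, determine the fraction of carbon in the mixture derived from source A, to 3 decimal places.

δ_A = (0.01123467/0.01123720 − 1)×1000 = (0.999775 − 1)×1000 = -0.225 permil
δ_B = (0.01037296/0.01123720 − 1)×1000 = (0.923091 − 1)×1000 = -76.909 permil
f_A = (δ_mix − δ_B)/(δ_A − δ_B) = (-26.05 − (-76.909))/(-0.225 − (-76.909))
f_A = 50.859 / 76.684 = 0.6632

0.663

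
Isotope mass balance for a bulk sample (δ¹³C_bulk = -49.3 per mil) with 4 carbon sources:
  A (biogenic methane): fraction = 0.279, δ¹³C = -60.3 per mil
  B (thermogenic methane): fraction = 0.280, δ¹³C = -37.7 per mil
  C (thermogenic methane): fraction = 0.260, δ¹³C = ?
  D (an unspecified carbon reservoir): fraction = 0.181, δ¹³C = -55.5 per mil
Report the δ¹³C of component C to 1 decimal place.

-45.7 per mil

Isotope mass balance: δ_bulk = Σ fᵢ·δᵢ.
-49.3 = 0.279×(-60.3) + 0.280×(-37.7) + 0.260×δ_C + 0.181×(-55.5)
0.260·δ_C = -49.3 − (-37.425) = -11.875
δ_C = -11.875 / 0.260 = -45.67 per mil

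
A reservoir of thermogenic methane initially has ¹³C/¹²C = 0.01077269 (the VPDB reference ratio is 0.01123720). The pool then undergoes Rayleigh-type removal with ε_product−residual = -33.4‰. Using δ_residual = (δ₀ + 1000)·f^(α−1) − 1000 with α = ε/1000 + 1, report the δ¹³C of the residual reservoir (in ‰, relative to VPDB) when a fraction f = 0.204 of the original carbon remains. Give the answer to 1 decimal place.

10.9‰

δ₀ = (0.01077269/0.01123720 − 1)×1000 = (0.958663 − 1)×1000 = -41.337‰
α − 1 = ε/1000 = -0.0334
f^(α−1) = 0.204^(-0.0334) = 1.054529
δ_res = (-41.337 + 1000) × 1.054529 − 1000 = 1010.938 − 1000 = 10.94‰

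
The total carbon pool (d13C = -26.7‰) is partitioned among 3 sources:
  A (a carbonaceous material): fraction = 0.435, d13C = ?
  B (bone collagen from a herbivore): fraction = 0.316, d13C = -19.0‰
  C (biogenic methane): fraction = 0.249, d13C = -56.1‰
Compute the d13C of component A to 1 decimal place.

-15.5‰

Isotope mass balance: δ_bulk = Σ fᵢ·δᵢ.
-26.7 = 0.435×δ_A + 0.316×(-19.0) + 0.249×(-56.1)
0.435·δ_A = -26.7 − (-19.973) = -6.727
δ_A = -6.727 / 0.435 = -15.46‰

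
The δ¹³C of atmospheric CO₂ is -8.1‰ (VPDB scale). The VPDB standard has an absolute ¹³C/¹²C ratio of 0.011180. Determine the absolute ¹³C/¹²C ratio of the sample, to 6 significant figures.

0.0110894

R_sample = R_standard × (δ¹³C/1000 + 1)
R_sample = 0.011180 × (-8.1/1000 + 1) = 0.011180 × 0.991900
R_sample = 0.0110894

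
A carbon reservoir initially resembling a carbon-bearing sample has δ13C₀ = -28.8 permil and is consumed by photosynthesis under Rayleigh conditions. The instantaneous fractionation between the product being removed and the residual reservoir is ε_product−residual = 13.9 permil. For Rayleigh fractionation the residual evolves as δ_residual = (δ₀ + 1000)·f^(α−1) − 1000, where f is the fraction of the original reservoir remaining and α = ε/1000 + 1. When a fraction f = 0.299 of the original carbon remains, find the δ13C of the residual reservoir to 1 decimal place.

Rayleigh residual: δ_res = (δ₀ + 1000)·f^(α−1) − 1000
α = ε/1000 + 1 = 1.01390, so α − 1 = 0.01390
f^(α−1) = 0.299^(0.01390) = 0.983358
δ_res = (-28.8 + 1000) × 0.983358 − 1000 = 955.038 − 1000 = -44.96 permil

-45.0 permil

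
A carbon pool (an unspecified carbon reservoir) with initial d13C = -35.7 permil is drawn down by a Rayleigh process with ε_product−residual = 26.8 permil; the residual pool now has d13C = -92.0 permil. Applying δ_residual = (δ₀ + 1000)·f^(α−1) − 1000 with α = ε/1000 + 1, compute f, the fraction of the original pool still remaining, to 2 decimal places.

α − 1 = ε/1000 = 0.0268
(δ_res + 1000)/(δ₀ + 1000) = (-92.0 + 1000)/(-35.7 + 1000) = 908.0/964.3 = 0.941616
f = 0.941616^(1/0.0268) = exp(ln(0.941616)/0.0268) = exp(-0.06016/0.0268)
f = exp(-2.2447) = 0.1060

0.11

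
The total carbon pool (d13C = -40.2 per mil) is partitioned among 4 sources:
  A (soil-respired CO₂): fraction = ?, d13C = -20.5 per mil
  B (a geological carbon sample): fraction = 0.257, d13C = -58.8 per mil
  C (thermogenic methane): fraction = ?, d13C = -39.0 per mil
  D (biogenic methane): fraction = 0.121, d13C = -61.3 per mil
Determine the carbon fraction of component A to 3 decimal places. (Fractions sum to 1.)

0.356

Let f_A and f_C be the unknown fractions; fractions sum to 1 so f_A + f_C = 0.622.
Mass balance: Σ fᵢ·δᵢ = δ_bulk ⇒ f_A·(-20.5) + f_C·(-39.0) = -40.2 − (-22.529) = -17.671
Substitute f_C = 0.622 − f_A:
f_A·(-20.5 − -39.0) = -17.671 − 0.622×(-39.0) = 6.587
f_A = 6.587 / 18.5 = 0.3560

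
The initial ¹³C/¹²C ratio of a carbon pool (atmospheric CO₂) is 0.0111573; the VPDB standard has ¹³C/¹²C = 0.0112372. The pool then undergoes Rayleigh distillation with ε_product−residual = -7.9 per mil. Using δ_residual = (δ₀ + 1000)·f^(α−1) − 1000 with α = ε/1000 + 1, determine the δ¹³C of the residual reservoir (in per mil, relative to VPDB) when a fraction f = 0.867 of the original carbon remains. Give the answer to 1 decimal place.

δ₀ = (0.0111573/0.0112372 − 1)×1000 = (0.992890 − 1)×1000 = -7.110 per mil
α − 1 = ε/1000 = -0.0079
f^(α−1) = 0.867^(-0.0079) = 1.001128
δ_res = (-7.110 + 1000) × 1.001128 − 1000 = 994.010 − 1000 = -5.99 per mil

-6.0 per mil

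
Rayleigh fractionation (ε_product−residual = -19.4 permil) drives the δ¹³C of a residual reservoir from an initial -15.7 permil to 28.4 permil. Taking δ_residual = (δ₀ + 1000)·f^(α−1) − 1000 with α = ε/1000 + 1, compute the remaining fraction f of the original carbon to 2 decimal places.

0.10

α − 1 = ε/1000 = -0.0194
(δ_res + 1000)/(δ₀ + 1000) = (28.4 + 1000)/(-15.7 + 1000) = 1028.4/984.3 = 1.044803
f = 1.044803^(1/-0.0194) = exp(ln(1.044803)/-0.0194) = exp(0.04383/-0.0194)
f = exp(-2.2592) = 0.1044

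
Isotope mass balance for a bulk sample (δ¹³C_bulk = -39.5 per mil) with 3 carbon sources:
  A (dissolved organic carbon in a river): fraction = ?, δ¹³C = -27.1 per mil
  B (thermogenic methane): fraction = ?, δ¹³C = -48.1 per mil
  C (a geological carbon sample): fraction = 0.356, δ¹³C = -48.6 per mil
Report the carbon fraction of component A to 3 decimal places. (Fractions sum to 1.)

0.418

Let f_A and f_B be the unknown fractions; fractions sum to 1 so f_A + f_B = 0.644.
Mass balance: Σ fᵢ·δᵢ = δ_bulk ⇒ f_A·(-27.1) + f_B·(-48.1) = -39.5 − (-17.302) = -22.198
Substitute f_B = 0.644 − f_A:
f_A·(-27.1 − -48.1) = -22.198 − 0.644×(-48.1) = 8.778
f_A = 8.778 / 21.0 = 0.4180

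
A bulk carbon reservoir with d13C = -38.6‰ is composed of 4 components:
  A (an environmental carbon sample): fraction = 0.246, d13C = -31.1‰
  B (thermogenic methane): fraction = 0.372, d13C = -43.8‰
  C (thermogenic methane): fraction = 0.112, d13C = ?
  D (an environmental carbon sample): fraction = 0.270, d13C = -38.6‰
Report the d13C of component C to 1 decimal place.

Isotope mass balance: δ_bulk = Σ fᵢ·δᵢ.
-38.6 = 0.246×(-31.1) + 0.372×(-43.8) + 0.112×δ_C + 0.270×(-38.6)
0.112·δ_C = -38.6 − (-34.366) = -4.234
δ_C = -4.234 / 0.112 = -37.80‰

-37.8‰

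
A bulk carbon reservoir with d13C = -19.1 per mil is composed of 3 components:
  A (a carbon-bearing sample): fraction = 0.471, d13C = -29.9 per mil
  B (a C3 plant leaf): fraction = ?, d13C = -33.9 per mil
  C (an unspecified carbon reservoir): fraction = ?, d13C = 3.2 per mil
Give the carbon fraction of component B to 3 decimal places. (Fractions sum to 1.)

0.181

Let f_B and f_C be the unknown fractions; fractions sum to 1 so f_B + f_C = 0.529.
Mass balance: Σ fᵢ·δᵢ = δ_bulk ⇒ f_B·(-33.9) + f_C·(3.2) = -19.1 − (-14.083) = -5.017
Substitute f_C = 0.529 − f_B:
f_B·(-33.9 − 3.2) = -5.017 − 0.529×(3.2) = -6.710
f_B = -6.710 / -37.1 = 0.1809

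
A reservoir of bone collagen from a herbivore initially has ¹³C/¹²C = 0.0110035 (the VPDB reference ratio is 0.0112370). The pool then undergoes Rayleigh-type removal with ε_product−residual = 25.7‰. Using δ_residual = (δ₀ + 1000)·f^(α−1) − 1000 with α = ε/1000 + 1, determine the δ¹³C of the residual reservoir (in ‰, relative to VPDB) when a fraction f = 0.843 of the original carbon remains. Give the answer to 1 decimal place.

δ₀ = (0.0110035/0.0112370 − 1)×1000 = (0.979220 − 1)×1000 = -20.780‰
α − 1 = ε/1000 = 0.0257
f^(α−1) = 0.843^(0.0257) = 0.995620
δ_res = (-20.780 + 1000) × 0.995620 − 1000 = 974.932 − 1000 = -25.07‰

-25.1‰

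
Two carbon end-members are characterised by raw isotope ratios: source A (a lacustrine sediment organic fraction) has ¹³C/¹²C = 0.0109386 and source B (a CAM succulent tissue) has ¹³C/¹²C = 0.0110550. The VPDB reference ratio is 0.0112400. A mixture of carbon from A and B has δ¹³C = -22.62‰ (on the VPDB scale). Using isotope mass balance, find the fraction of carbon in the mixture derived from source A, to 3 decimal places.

δ_A = (0.0109386/0.0112400 − 1)×1000 = (0.973185 − 1)×1000 = -26.815‰
δ_B = (0.0110550/0.0112400 − 1)×1000 = (0.983541 − 1)×1000 = -16.459‰
f_A = (δ_mix − δ_B)/(δ_A − δ_B) = (-22.62 − (-16.459))/(-26.815 − (-16.459))
f_A = -6.161 / -10.356 = 0.5949

0.595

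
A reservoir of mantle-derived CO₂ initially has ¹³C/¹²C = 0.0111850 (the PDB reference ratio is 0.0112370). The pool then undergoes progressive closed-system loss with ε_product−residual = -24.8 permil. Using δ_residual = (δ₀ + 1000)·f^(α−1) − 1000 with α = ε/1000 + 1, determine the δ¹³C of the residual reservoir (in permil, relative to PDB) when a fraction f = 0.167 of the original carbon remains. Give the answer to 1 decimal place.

δ₀ = (0.0111850/0.0112370 − 1)×1000 = (0.995372 − 1)×1000 = -4.628 permil
α − 1 = ε/1000 = -0.0248
f^(α−1) = 0.167^(-0.0248) = 1.045386
δ_res = (-4.628 + 1000) × 1.045386 − 1000 = 1040.548 − 1000 = 40.55 permil

40.5 permil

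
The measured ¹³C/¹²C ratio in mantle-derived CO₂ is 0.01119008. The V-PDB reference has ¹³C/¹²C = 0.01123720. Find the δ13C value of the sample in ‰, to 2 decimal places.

δ13C = (R_sample / R_standard − 1) × 1000
R_sample / R_standard = 0.01119008 / 0.01123720 = 0.995807
δ13C = (0.995807 − 1) × 1000 = -4.193‰

-4.19‰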